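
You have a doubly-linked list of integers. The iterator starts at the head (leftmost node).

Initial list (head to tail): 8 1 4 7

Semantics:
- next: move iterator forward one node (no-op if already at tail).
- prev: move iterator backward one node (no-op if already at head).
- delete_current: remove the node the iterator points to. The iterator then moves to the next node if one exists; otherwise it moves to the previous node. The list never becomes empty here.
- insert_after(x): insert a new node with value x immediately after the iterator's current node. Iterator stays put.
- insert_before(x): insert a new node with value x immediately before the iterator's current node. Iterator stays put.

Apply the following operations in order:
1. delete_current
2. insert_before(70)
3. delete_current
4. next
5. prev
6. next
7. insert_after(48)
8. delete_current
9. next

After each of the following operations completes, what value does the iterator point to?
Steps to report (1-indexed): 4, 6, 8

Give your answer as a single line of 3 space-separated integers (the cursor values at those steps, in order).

Answer: 7 7 48

Derivation:
After 1 (delete_current): list=[1, 4, 7] cursor@1
After 2 (insert_before(70)): list=[70, 1, 4, 7] cursor@1
After 3 (delete_current): list=[70, 4, 7] cursor@4
After 4 (next): list=[70, 4, 7] cursor@7
After 5 (prev): list=[70, 4, 7] cursor@4
After 6 (next): list=[70, 4, 7] cursor@7
After 7 (insert_after(48)): list=[70, 4, 7, 48] cursor@7
After 8 (delete_current): list=[70, 4, 48] cursor@48
After 9 (next): list=[70, 4, 48] cursor@48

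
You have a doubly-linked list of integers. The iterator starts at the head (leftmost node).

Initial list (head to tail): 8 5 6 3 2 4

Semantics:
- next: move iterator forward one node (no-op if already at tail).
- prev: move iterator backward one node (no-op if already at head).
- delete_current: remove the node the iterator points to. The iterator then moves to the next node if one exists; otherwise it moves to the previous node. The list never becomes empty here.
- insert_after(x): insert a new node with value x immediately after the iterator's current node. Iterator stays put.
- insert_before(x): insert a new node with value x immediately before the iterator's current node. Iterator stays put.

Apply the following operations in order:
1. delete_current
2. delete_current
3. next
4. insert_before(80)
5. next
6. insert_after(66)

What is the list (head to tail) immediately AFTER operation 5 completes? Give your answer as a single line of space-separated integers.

After 1 (delete_current): list=[5, 6, 3, 2, 4] cursor@5
After 2 (delete_current): list=[6, 3, 2, 4] cursor@6
After 3 (next): list=[6, 3, 2, 4] cursor@3
After 4 (insert_before(80)): list=[6, 80, 3, 2, 4] cursor@3
After 5 (next): list=[6, 80, 3, 2, 4] cursor@2

Answer: 6 80 3 2 4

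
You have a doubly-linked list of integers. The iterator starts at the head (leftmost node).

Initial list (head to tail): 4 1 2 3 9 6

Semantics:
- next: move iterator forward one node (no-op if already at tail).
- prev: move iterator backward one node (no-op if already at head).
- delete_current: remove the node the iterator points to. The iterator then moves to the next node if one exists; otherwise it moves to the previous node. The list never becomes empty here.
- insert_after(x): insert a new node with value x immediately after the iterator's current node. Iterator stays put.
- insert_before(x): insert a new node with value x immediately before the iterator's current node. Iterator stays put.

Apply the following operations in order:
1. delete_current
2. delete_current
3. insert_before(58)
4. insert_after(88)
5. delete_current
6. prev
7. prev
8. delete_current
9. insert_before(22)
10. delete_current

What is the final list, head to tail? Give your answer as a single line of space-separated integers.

Answer: 22 3 9 6

Derivation:
After 1 (delete_current): list=[1, 2, 3, 9, 6] cursor@1
After 2 (delete_current): list=[2, 3, 9, 6] cursor@2
After 3 (insert_before(58)): list=[58, 2, 3, 9, 6] cursor@2
After 4 (insert_after(88)): list=[58, 2, 88, 3, 9, 6] cursor@2
After 5 (delete_current): list=[58, 88, 3, 9, 6] cursor@88
After 6 (prev): list=[58, 88, 3, 9, 6] cursor@58
After 7 (prev): list=[58, 88, 3, 9, 6] cursor@58
After 8 (delete_current): list=[88, 3, 9, 6] cursor@88
After 9 (insert_before(22)): list=[22, 88, 3, 9, 6] cursor@88
After 10 (delete_current): list=[22, 3, 9, 6] cursor@3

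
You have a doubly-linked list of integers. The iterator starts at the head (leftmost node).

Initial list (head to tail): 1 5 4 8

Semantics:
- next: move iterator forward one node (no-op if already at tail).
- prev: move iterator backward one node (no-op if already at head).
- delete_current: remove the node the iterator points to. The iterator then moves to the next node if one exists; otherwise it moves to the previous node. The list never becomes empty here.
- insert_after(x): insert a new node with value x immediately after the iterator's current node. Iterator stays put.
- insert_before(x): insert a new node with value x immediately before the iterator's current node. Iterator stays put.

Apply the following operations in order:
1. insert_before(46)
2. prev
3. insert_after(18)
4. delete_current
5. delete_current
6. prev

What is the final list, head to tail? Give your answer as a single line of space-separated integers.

After 1 (insert_before(46)): list=[46, 1, 5, 4, 8] cursor@1
After 2 (prev): list=[46, 1, 5, 4, 8] cursor@46
After 3 (insert_after(18)): list=[46, 18, 1, 5, 4, 8] cursor@46
After 4 (delete_current): list=[18, 1, 5, 4, 8] cursor@18
After 5 (delete_current): list=[1, 5, 4, 8] cursor@1
After 6 (prev): list=[1, 5, 4, 8] cursor@1

Answer: 1 5 4 8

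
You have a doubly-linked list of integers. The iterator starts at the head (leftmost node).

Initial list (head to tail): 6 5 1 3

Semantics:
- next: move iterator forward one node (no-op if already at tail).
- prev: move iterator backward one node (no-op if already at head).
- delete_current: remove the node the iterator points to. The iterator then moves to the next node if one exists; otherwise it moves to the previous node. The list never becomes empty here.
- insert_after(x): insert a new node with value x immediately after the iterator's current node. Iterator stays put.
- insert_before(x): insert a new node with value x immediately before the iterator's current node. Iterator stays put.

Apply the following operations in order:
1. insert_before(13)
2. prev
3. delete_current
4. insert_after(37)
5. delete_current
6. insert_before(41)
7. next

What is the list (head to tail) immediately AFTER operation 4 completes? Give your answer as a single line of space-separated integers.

After 1 (insert_before(13)): list=[13, 6, 5, 1, 3] cursor@6
After 2 (prev): list=[13, 6, 5, 1, 3] cursor@13
After 3 (delete_current): list=[6, 5, 1, 3] cursor@6
After 4 (insert_after(37)): list=[6, 37, 5, 1, 3] cursor@6

Answer: 6 37 5 1 3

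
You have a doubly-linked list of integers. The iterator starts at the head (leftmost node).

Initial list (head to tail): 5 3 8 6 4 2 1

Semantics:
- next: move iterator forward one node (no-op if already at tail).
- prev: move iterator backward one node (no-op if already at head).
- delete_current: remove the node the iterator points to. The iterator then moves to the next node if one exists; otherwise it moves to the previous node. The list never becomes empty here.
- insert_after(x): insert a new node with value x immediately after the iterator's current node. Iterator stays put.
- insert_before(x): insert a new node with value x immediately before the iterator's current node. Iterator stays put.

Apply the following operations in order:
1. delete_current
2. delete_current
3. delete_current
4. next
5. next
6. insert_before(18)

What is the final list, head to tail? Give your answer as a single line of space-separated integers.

Answer: 6 4 18 2 1

Derivation:
After 1 (delete_current): list=[3, 8, 6, 4, 2, 1] cursor@3
After 2 (delete_current): list=[8, 6, 4, 2, 1] cursor@8
After 3 (delete_current): list=[6, 4, 2, 1] cursor@6
After 4 (next): list=[6, 4, 2, 1] cursor@4
After 5 (next): list=[6, 4, 2, 1] cursor@2
After 6 (insert_before(18)): list=[6, 4, 18, 2, 1] cursor@2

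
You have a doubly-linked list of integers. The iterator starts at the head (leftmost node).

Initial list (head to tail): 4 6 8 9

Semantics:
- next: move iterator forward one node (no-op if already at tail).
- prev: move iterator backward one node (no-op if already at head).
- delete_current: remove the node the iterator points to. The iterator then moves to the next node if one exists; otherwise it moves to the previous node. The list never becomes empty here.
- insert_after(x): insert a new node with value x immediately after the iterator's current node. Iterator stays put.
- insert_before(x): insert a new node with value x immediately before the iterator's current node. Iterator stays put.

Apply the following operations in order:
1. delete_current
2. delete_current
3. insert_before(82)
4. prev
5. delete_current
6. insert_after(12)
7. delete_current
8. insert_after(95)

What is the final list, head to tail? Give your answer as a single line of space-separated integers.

After 1 (delete_current): list=[6, 8, 9] cursor@6
After 2 (delete_current): list=[8, 9] cursor@8
After 3 (insert_before(82)): list=[82, 8, 9] cursor@8
After 4 (prev): list=[82, 8, 9] cursor@82
After 5 (delete_current): list=[8, 9] cursor@8
After 6 (insert_after(12)): list=[8, 12, 9] cursor@8
After 7 (delete_current): list=[12, 9] cursor@12
After 8 (insert_after(95)): list=[12, 95, 9] cursor@12

Answer: 12 95 9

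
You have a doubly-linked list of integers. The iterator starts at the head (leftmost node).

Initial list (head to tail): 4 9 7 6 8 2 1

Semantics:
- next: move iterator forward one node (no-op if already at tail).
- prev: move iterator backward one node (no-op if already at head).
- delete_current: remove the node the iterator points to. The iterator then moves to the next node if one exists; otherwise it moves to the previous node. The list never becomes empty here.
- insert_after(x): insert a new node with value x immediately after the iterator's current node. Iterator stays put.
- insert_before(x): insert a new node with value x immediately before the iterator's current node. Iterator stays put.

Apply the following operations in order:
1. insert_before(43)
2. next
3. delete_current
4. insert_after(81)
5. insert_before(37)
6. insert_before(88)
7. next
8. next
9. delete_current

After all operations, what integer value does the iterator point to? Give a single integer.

After 1 (insert_before(43)): list=[43, 4, 9, 7, 6, 8, 2, 1] cursor@4
After 2 (next): list=[43, 4, 9, 7, 6, 8, 2, 1] cursor@9
After 3 (delete_current): list=[43, 4, 7, 6, 8, 2, 1] cursor@7
After 4 (insert_after(81)): list=[43, 4, 7, 81, 6, 8, 2, 1] cursor@7
After 5 (insert_before(37)): list=[43, 4, 37, 7, 81, 6, 8, 2, 1] cursor@7
After 6 (insert_before(88)): list=[43, 4, 37, 88, 7, 81, 6, 8, 2, 1] cursor@7
After 7 (next): list=[43, 4, 37, 88, 7, 81, 6, 8, 2, 1] cursor@81
After 8 (next): list=[43, 4, 37, 88, 7, 81, 6, 8, 2, 1] cursor@6
After 9 (delete_current): list=[43, 4, 37, 88, 7, 81, 8, 2, 1] cursor@8

Answer: 8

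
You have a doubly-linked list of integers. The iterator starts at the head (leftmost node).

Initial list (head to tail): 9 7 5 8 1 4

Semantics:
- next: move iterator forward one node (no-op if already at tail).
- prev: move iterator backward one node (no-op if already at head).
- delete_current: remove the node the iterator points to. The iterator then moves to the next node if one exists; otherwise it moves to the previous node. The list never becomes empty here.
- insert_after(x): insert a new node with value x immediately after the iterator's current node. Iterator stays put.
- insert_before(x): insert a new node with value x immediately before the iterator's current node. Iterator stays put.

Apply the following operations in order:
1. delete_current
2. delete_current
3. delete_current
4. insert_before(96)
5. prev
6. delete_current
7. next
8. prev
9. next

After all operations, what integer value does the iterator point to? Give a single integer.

Answer: 1

Derivation:
After 1 (delete_current): list=[7, 5, 8, 1, 4] cursor@7
After 2 (delete_current): list=[5, 8, 1, 4] cursor@5
After 3 (delete_current): list=[8, 1, 4] cursor@8
After 4 (insert_before(96)): list=[96, 8, 1, 4] cursor@8
After 5 (prev): list=[96, 8, 1, 4] cursor@96
After 6 (delete_current): list=[8, 1, 4] cursor@8
After 7 (next): list=[8, 1, 4] cursor@1
After 8 (prev): list=[8, 1, 4] cursor@8
After 9 (next): list=[8, 1, 4] cursor@1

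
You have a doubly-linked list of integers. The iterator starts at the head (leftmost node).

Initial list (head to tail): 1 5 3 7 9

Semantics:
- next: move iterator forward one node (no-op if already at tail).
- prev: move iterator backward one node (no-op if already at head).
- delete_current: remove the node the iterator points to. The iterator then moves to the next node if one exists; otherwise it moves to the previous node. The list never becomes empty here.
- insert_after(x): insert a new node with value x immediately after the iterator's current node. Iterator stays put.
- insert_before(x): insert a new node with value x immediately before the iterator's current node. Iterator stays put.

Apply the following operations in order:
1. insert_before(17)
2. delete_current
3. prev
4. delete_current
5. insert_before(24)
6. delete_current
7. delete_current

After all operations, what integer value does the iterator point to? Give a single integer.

After 1 (insert_before(17)): list=[17, 1, 5, 3, 7, 9] cursor@1
After 2 (delete_current): list=[17, 5, 3, 7, 9] cursor@5
After 3 (prev): list=[17, 5, 3, 7, 9] cursor@17
After 4 (delete_current): list=[5, 3, 7, 9] cursor@5
After 5 (insert_before(24)): list=[24, 5, 3, 7, 9] cursor@5
After 6 (delete_current): list=[24, 3, 7, 9] cursor@3
After 7 (delete_current): list=[24, 7, 9] cursor@7

Answer: 7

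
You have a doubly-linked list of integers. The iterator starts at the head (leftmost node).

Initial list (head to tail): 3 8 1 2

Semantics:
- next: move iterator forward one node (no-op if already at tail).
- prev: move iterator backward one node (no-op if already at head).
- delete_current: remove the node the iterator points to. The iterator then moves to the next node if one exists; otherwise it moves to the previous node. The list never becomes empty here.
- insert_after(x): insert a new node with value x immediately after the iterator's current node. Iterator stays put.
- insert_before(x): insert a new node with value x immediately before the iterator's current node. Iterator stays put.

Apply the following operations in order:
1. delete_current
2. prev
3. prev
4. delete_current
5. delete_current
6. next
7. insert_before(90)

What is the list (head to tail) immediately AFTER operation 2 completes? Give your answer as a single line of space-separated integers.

Answer: 8 1 2

Derivation:
After 1 (delete_current): list=[8, 1, 2] cursor@8
After 2 (prev): list=[8, 1, 2] cursor@8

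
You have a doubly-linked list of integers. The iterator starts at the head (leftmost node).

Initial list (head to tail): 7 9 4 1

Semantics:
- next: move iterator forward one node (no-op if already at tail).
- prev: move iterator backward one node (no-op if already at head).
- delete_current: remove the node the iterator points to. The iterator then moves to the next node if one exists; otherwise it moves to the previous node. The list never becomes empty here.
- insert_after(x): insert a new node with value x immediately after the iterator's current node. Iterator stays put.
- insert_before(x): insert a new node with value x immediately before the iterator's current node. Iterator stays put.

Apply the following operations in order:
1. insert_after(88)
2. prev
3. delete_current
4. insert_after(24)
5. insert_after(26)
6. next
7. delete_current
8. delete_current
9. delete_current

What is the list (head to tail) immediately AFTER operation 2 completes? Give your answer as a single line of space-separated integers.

Answer: 7 88 9 4 1

Derivation:
After 1 (insert_after(88)): list=[7, 88, 9, 4, 1] cursor@7
After 2 (prev): list=[7, 88, 9, 4, 1] cursor@7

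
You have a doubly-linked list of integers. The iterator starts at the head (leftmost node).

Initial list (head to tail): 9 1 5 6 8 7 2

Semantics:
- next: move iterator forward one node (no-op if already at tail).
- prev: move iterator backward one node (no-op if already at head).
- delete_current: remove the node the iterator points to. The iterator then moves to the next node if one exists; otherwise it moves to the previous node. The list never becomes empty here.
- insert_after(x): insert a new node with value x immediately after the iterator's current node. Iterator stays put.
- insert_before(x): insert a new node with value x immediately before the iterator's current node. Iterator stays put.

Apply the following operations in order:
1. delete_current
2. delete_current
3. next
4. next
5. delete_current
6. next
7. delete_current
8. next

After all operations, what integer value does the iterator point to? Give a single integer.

After 1 (delete_current): list=[1, 5, 6, 8, 7, 2] cursor@1
After 2 (delete_current): list=[5, 6, 8, 7, 2] cursor@5
After 3 (next): list=[5, 6, 8, 7, 2] cursor@6
After 4 (next): list=[5, 6, 8, 7, 2] cursor@8
After 5 (delete_current): list=[5, 6, 7, 2] cursor@7
After 6 (next): list=[5, 6, 7, 2] cursor@2
After 7 (delete_current): list=[5, 6, 7] cursor@7
After 8 (next): list=[5, 6, 7] cursor@7

Answer: 7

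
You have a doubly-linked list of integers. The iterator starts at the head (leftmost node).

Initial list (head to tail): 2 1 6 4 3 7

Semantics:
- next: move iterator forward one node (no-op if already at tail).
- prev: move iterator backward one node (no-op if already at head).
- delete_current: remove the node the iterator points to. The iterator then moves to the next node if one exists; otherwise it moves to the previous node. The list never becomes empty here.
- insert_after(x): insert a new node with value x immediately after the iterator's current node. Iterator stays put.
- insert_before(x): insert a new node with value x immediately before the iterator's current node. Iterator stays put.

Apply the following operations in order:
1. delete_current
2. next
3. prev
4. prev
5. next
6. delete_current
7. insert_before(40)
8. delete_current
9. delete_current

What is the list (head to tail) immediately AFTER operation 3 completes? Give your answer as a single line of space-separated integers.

Answer: 1 6 4 3 7

Derivation:
After 1 (delete_current): list=[1, 6, 4, 3, 7] cursor@1
After 2 (next): list=[1, 6, 4, 3, 7] cursor@6
After 3 (prev): list=[1, 6, 4, 3, 7] cursor@1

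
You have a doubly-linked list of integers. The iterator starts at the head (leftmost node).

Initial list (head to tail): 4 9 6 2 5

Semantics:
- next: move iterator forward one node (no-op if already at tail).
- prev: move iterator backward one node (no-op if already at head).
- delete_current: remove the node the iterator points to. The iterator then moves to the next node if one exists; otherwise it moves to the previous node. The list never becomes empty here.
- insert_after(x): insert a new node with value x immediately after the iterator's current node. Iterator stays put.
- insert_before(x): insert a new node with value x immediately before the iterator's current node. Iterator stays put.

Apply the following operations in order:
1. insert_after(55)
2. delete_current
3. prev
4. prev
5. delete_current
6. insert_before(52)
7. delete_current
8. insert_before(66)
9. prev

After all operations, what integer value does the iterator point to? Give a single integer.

After 1 (insert_after(55)): list=[4, 55, 9, 6, 2, 5] cursor@4
After 2 (delete_current): list=[55, 9, 6, 2, 5] cursor@55
After 3 (prev): list=[55, 9, 6, 2, 5] cursor@55
After 4 (prev): list=[55, 9, 6, 2, 5] cursor@55
After 5 (delete_current): list=[9, 6, 2, 5] cursor@9
After 6 (insert_before(52)): list=[52, 9, 6, 2, 5] cursor@9
After 7 (delete_current): list=[52, 6, 2, 5] cursor@6
After 8 (insert_before(66)): list=[52, 66, 6, 2, 5] cursor@6
After 9 (prev): list=[52, 66, 6, 2, 5] cursor@66

Answer: 66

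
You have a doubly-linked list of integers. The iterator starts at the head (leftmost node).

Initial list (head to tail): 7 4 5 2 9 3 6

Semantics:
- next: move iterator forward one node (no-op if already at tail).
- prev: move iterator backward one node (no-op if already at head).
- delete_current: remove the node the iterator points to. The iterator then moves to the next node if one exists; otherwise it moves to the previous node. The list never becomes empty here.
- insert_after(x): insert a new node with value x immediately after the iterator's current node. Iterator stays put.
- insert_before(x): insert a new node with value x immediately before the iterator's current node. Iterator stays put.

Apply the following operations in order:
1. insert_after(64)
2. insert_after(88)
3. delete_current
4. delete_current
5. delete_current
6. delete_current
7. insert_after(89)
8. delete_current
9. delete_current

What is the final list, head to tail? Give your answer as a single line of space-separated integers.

After 1 (insert_after(64)): list=[7, 64, 4, 5, 2, 9, 3, 6] cursor@7
After 2 (insert_after(88)): list=[7, 88, 64, 4, 5, 2, 9, 3, 6] cursor@7
After 3 (delete_current): list=[88, 64, 4, 5, 2, 9, 3, 6] cursor@88
After 4 (delete_current): list=[64, 4, 5, 2, 9, 3, 6] cursor@64
After 5 (delete_current): list=[4, 5, 2, 9, 3, 6] cursor@4
After 6 (delete_current): list=[5, 2, 9, 3, 6] cursor@5
After 7 (insert_after(89)): list=[5, 89, 2, 9, 3, 6] cursor@5
After 8 (delete_current): list=[89, 2, 9, 3, 6] cursor@89
After 9 (delete_current): list=[2, 9, 3, 6] cursor@2

Answer: 2 9 3 6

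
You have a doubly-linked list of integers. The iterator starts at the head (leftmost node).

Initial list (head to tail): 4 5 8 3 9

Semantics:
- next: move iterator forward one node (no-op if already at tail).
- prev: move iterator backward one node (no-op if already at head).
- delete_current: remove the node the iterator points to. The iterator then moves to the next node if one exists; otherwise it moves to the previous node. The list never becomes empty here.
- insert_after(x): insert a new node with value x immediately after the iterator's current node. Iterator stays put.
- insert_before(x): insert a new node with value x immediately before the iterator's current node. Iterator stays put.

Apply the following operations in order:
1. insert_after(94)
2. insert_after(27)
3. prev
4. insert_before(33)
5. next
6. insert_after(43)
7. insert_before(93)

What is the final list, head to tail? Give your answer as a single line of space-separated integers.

After 1 (insert_after(94)): list=[4, 94, 5, 8, 3, 9] cursor@4
After 2 (insert_after(27)): list=[4, 27, 94, 5, 8, 3, 9] cursor@4
After 3 (prev): list=[4, 27, 94, 5, 8, 3, 9] cursor@4
After 4 (insert_before(33)): list=[33, 4, 27, 94, 5, 8, 3, 9] cursor@4
After 5 (next): list=[33, 4, 27, 94, 5, 8, 3, 9] cursor@27
After 6 (insert_after(43)): list=[33, 4, 27, 43, 94, 5, 8, 3, 9] cursor@27
After 7 (insert_before(93)): list=[33, 4, 93, 27, 43, 94, 5, 8, 3, 9] cursor@27

Answer: 33 4 93 27 43 94 5 8 3 9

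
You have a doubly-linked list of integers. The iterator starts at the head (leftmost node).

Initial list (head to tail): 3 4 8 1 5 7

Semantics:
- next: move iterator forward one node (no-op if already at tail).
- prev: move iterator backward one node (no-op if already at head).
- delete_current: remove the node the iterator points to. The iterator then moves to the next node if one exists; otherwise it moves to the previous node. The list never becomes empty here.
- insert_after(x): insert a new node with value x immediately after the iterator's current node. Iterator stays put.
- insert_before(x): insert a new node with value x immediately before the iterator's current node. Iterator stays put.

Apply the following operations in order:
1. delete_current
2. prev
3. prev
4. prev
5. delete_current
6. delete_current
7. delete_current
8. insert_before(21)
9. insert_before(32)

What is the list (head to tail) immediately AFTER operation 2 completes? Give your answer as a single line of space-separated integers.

Answer: 4 8 1 5 7

Derivation:
After 1 (delete_current): list=[4, 8, 1, 5, 7] cursor@4
After 2 (prev): list=[4, 8, 1, 5, 7] cursor@4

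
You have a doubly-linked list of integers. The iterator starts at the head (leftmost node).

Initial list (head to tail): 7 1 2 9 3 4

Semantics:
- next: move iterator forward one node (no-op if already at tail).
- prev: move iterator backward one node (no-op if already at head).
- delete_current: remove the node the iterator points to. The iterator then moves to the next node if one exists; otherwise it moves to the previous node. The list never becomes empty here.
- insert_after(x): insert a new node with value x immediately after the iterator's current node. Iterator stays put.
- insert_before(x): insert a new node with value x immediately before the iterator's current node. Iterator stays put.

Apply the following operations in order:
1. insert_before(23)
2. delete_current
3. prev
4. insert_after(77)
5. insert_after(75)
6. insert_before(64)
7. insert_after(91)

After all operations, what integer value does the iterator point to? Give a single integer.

Answer: 23

Derivation:
After 1 (insert_before(23)): list=[23, 7, 1, 2, 9, 3, 4] cursor@7
After 2 (delete_current): list=[23, 1, 2, 9, 3, 4] cursor@1
After 3 (prev): list=[23, 1, 2, 9, 3, 4] cursor@23
After 4 (insert_after(77)): list=[23, 77, 1, 2, 9, 3, 4] cursor@23
After 5 (insert_after(75)): list=[23, 75, 77, 1, 2, 9, 3, 4] cursor@23
After 6 (insert_before(64)): list=[64, 23, 75, 77, 1, 2, 9, 3, 4] cursor@23
After 7 (insert_after(91)): list=[64, 23, 91, 75, 77, 1, 2, 9, 3, 4] cursor@23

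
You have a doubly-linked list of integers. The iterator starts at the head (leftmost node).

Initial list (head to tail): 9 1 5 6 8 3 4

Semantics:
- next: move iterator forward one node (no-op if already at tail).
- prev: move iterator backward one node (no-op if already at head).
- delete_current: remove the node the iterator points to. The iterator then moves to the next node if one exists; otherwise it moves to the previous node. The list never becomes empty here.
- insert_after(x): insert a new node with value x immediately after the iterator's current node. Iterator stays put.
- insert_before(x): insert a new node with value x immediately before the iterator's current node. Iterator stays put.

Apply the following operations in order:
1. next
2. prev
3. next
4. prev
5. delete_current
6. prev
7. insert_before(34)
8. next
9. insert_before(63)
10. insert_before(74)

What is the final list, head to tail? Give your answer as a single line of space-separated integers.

Answer: 34 1 63 74 5 6 8 3 4

Derivation:
After 1 (next): list=[9, 1, 5, 6, 8, 3, 4] cursor@1
After 2 (prev): list=[9, 1, 5, 6, 8, 3, 4] cursor@9
After 3 (next): list=[9, 1, 5, 6, 8, 3, 4] cursor@1
After 4 (prev): list=[9, 1, 5, 6, 8, 3, 4] cursor@9
After 5 (delete_current): list=[1, 5, 6, 8, 3, 4] cursor@1
After 6 (prev): list=[1, 5, 6, 8, 3, 4] cursor@1
After 7 (insert_before(34)): list=[34, 1, 5, 6, 8, 3, 4] cursor@1
After 8 (next): list=[34, 1, 5, 6, 8, 3, 4] cursor@5
After 9 (insert_before(63)): list=[34, 1, 63, 5, 6, 8, 3, 4] cursor@5
After 10 (insert_before(74)): list=[34, 1, 63, 74, 5, 6, 8, 3, 4] cursor@5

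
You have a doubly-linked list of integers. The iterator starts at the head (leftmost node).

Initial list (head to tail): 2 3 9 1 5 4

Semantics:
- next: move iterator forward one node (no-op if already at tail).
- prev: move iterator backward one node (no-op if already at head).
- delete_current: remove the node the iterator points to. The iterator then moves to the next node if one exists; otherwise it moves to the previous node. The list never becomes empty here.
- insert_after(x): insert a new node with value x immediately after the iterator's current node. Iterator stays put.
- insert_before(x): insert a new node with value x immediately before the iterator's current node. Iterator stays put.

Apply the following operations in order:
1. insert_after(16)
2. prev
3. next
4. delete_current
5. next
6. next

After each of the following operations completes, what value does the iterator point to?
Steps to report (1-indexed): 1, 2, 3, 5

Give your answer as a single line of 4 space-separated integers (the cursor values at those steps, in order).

After 1 (insert_after(16)): list=[2, 16, 3, 9, 1, 5, 4] cursor@2
After 2 (prev): list=[2, 16, 3, 9, 1, 5, 4] cursor@2
After 3 (next): list=[2, 16, 3, 9, 1, 5, 4] cursor@16
After 4 (delete_current): list=[2, 3, 9, 1, 5, 4] cursor@3
After 5 (next): list=[2, 3, 9, 1, 5, 4] cursor@9
After 6 (next): list=[2, 3, 9, 1, 5, 4] cursor@1

Answer: 2 2 16 9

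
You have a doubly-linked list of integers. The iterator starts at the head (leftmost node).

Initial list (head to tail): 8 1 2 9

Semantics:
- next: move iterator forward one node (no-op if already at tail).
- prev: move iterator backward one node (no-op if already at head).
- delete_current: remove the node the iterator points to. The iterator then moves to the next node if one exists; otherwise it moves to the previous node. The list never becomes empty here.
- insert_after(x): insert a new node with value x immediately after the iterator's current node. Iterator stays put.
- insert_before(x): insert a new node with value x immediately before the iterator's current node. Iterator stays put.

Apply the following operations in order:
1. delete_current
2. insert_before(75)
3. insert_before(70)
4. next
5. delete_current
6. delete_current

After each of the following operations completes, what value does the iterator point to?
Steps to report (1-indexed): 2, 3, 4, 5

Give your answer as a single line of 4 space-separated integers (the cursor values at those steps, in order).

Answer: 1 1 2 9

Derivation:
After 1 (delete_current): list=[1, 2, 9] cursor@1
After 2 (insert_before(75)): list=[75, 1, 2, 9] cursor@1
After 3 (insert_before(70)): list=[75, 70, 1, 2, 9] cursor@1
After 4 (next): list=[75, 70, 1, 2, 9] cursor@2
After 5 (delete_current): list=[75, 70, 1, 9] cursor@9
After 6 (delete_current): list=[75, 70, 1] cursor@1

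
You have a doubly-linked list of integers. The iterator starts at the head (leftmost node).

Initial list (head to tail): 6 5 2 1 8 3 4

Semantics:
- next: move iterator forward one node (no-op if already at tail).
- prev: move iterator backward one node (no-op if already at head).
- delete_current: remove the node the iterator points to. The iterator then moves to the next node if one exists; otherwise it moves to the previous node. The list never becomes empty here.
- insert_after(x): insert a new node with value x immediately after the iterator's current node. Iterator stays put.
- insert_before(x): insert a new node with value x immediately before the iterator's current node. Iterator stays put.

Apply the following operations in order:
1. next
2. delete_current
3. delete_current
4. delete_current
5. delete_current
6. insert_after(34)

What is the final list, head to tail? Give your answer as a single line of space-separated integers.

After 1 (next): list=[6, 5, 2, 1, 8, 3, 4] cursor@5
After 2 (delete_current): list=[6, 2, 1, 8, 3, 4] cursor@2
After 3 (delete_current): list=[6, 1, 8, 3, 4] cursor@1
After 4 (delete_current): list=[6, 8, 3, 4] cursor@8
After 5 (delete_current): list=[6, 3, 4] cursor@3
After 6 (insert_after(34)): list=[6, 3, 34, 4] cursor@3

Answer: 6 3 34 4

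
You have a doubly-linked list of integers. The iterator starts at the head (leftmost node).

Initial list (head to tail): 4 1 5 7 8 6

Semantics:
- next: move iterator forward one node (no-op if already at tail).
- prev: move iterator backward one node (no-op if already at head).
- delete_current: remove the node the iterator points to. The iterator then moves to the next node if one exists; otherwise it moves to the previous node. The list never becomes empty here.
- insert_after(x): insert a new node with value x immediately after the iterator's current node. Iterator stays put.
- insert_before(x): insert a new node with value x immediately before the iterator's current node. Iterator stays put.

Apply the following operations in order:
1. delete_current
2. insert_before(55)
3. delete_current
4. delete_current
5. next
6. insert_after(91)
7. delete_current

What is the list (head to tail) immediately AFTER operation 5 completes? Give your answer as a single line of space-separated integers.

Answer: 55 7 8 6

Derivation:
After 1 (delete_current): list=[1, 5, 7, 8, 6] cursor@1
After 2 (insert_before(55)): list=[55, 1, 5, 7, 8, 6] cursor@1
After 3 (delete_current): list=[55, 5, 7, 8, 6] cursor@5
After 4 (delete_current): list=[55, 7, 8, 6] cursor@7
After 5 (next): list=[55, 7, 8, 6] cursor@8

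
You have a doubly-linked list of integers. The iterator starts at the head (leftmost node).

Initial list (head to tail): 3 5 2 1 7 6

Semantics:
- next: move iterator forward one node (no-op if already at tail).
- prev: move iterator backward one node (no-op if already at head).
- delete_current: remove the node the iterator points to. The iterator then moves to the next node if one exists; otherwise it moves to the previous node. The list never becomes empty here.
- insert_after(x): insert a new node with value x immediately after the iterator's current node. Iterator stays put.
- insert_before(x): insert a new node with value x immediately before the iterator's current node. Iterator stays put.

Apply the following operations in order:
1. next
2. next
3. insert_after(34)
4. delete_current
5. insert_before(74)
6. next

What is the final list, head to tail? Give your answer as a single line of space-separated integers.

Answer: 3 5 74 34 1 7 6

Derivation:
After 1 (next): list=[3, 5, 2, 1, 7, 6] cursor@5
After 2 (next): list=[3, 5, 2, 1, 7, 6] cursor@2
After 3 (insert_after(34)): list=[3, 5, 2, 34, 1, 7, 6] cursor@2
After 4 (delete_current): list=[3, 5, 34, 1, 7, 6] cursor@34
After 5 (insert_before(74)): list=[3, 5, 74, 34, 1, 7, 6] cursor@34
After 6 (next): list=[3, 5, 74, 34, 1, 7, 6] cursor@1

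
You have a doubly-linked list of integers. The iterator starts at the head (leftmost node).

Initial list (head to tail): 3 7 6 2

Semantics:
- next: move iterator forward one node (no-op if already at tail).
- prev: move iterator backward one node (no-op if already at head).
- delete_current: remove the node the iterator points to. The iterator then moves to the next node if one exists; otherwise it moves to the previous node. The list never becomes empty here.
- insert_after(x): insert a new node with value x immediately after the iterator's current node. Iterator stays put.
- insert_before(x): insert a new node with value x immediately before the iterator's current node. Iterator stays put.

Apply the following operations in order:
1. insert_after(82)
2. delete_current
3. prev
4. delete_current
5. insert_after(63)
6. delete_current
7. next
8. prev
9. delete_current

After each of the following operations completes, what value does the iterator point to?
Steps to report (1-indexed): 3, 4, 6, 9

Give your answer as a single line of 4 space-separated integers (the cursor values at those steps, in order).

Answer: 82 7 63 6

Derivation:
After 1 (insert_after(82)): list=[3, 82, 7, 6, 2] cursor@3
After 2 (delete_current): list=[82, 7, 6, 2] cursor@82
After 3 (prev): list=[82, 7, 6, 2] cursor@82
After 4 (delete_current): list=[7, 6, 2] cursor@7
After 5 (insert_after(63)): list=[7, 63, 6, 2] cursor@7
After 6 (delete_current): list=[63, 6, 2] cursor@63
After 7 (next): list=[63, 6, 2] cursor@6
After 8 (prev): list=[63, 6, 2] cursor@63
After 9 (delete_current): list=[6, 2] cursor@6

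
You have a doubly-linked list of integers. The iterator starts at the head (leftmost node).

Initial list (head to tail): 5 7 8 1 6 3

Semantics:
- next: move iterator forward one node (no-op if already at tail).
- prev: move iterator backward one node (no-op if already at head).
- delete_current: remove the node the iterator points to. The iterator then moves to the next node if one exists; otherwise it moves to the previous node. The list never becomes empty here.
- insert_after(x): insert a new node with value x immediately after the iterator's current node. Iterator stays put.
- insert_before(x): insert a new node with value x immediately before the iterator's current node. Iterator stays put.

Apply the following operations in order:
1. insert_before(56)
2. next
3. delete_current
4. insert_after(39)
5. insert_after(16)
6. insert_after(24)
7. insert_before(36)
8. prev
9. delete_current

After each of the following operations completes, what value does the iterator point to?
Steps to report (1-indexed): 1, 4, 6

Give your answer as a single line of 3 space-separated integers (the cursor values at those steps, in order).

After 1 (insert_before(56)): list=[56, 5, 7, 8, 1, 6, 3] cursor@5
After 2 (next): list=[56, 5, 7, 8, 1, 6, 3] cursor@7
After 3 (delete_current): list=[56, 5, 8, 1, 6, 3] cursor@8
After 4 (insert_after(39)): list=[56, 5, 8, 39, 1, 6, 3] cursor@8
After 5 (insert_after(16)): list=[56, 5, 8, 16, 39, 1, 6, 3] cursor@8
After 6 (insert_after(24)): list=[56, 5, 8, 24, 16, 39, 1, 6, 3] cursor@8
After 7 (insert_before(36)): list=[56, 5, 36, 8, 24, 16, 39, 1, 6, 3] cursor@8
After 8 (prev): list=[56, 5, 36, 8, 24, 16, 39, 1, 6, 3] cursor@36
After 9 (delete_current): list=[56, 5, 8, 24, 16, 39, 1, 6, 3] cursor@8

Answer: 5 8 8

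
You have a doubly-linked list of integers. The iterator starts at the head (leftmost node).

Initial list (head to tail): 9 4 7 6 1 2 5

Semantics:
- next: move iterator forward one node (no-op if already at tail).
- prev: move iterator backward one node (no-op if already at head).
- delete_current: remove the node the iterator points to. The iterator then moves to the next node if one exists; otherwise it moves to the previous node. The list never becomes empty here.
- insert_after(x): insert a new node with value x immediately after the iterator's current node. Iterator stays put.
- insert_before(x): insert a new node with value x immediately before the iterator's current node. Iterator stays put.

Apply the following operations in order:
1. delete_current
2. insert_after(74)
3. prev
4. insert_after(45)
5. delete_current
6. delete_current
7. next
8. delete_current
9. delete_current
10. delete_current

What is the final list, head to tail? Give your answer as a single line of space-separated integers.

Answer: 74 2 5

Derivation:
After 1 (delete_current): list=[4, 7, 6, 1, 2, 5] cursor@4
After 2 (insert_after(74)): list=[4, 74, 7, 6, 1, 2, 5] cursor@4
After 3 (prev): list=[4, 74, 7, 6, 1, 2, 5] cursor@4
After 4 (insert_after(45)): list=[4, 45, 74, 7, 6, 1, 2, 5] cursor@4
After 5 (delete_current): list=[45, 74, 7, 6, 1, 2, 5] cursor@45
After 6 (delete_current): list=[74, 7, 6, 1, 2, 5] cursor@74
After 7 (next): list=[74, 7, 6, 1, 2, 5] cursor@7
After 8 (delete_current): list=[74, 6, 1, 2, 5] cursor@6
After 9 (delete_current): list=[74, 1, 2, 5] cursor@1
After 10 (delete_current): list=[74, 2, 5] cursor@2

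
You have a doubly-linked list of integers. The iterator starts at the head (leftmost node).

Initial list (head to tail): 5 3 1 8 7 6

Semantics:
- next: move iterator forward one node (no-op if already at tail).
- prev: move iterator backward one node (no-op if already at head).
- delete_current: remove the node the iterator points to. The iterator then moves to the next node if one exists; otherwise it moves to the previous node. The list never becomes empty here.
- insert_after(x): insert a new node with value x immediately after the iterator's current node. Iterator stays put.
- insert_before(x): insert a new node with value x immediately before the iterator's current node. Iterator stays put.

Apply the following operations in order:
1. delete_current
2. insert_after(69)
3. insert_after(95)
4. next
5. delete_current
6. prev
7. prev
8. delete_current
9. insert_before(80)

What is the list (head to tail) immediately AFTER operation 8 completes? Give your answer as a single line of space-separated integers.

After 1 (delete_current): list=[3, 1, 8, 7, 6] cursor@3
After 2 (insert_after(69)): list=[3, 69, 1, 8, 7, 6] cursor@3
After 3 (insert_after(95)): list=[3, 95, 69, 1, 8, 7, 6] cursor@3
After 4 (next): list=[3, 95, 69, 1, 8, 7, 6] cursor@95
After 5 (delete_current): list=[3, 69, 1, 8, 7, 6] cursor@69
After 6 (prev): list=[3, 69, 1, 8, 7, 6] cursor@3
After 7 (prev): list=[3, 69, 1, 8, 7, 6] cursor@3
After 8 (delete_current): list=[69, 1, 8, 7, 6] cursor@69

Answer: 69 1 8 7 6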